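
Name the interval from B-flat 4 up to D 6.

major tenth

B to D spans three letter names (B-C-D), plus an octave — that makes it a tenth of some quality.
Bb4 to D6 is 16 semitones, matching the major tenth exactly, so the quality is major.
(Equivalently, a compound major third: a major third plus an octave.)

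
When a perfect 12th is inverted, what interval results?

perfect fourth

First reduce the compound perfect twelfth to its simple form, a perfect fifth.
The rule of nine gives the new number: 9 − 5 = 4, so a fifth becomes a fourth.
Quality inverts too: perfect stays perfect. That makes the inversion a perfect fourth.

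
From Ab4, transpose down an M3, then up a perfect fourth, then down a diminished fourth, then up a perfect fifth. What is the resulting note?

C5

Ab4 down a major third → Fb4 (4 semitones).
Up a perfect fourth from Fb4: Bbb4 (5 semitones up).
Bbb4 down a diminished fourth → F4 (4 semitones).
F4 up a perfect fifth → C5 (7 semitones).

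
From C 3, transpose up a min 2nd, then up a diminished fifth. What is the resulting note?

A minor second up from C3 is Db3.
A diminished fifth up from Db3 is Abb3.

A double-flat 3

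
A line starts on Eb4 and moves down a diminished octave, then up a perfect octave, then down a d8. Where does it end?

Down a diminished octave from Eb4: E3 (11 semitones down).
A perfect octave up from E3 is E4.
Down a diminished octave from E4: E#3 (11 semitones down).

E#3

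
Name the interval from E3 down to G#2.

m6

Descending from E3 to G#2 is the same interval as ascending G#2 to E3.
G to E spans six letter names (G-A-B-C-D-E), so the interval is some kind of sixth.
A major sixth would be 9 semitones, but G#2 to E3 is 8 — one semitone narrower, making it a minor sixth.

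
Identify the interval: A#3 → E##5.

A to E spans five letter names (A-B-C-D-E), plus an octave — that makes it a twelfth of some quality.
A#3 to E##5 spans 20 semitones — one semitone wider than the perfect twelfth (19) — giving an augmented twelfth.
(Equivalently, a compound augmented fifth: an augmented fifth plus an octave.)

augmented 12th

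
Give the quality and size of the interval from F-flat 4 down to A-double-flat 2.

major thirteenth

Descending from Fb4 to Abb2 is the same interval as ascending Abb2 to Fb4.
A to F spans six letter names (A-B-C-D-E-F), plus an octave: a thirteenth.
Counting semitones, Abb2→Fb4 is 21, which is the major thirteenth.
(Equivalently, a compound major sixth: a major sixth plus an octave.)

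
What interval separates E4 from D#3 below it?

Descending from E4 to D#3 is the same interval as ascending D#3 to E4.
D to E spans two letter names (D-E), plus an octave, so the interval is some kind of ninth.
At 13 semitones, D#3→E4 falls one short of a major ninth: minor.
(Equivalently, a compound minor second: a minor second plus an octave.)

minor ninth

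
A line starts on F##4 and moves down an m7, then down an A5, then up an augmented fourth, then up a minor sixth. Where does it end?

D#4

F##4 down a minor seventh → G##3 (10 semitones).
Down an augmented fifth from G##3: C#3 (8 semitones down).
An augmented fourth up from C#3 is F##3.
A minor sixth up from F##3 is D#4.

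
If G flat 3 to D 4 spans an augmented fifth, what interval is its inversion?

d4

Inverted interval numbers add to nine, so a fifth pairs with a fourth (5 + 4 = 9).
And augmented becomes diminished under inversion, so we get a diminished fourth.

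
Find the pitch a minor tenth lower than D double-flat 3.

B double-flat 1

Three letters down from D (plus an octave) reaches B.
Moving 15 semitones down from Dbb3 (the size of a minor tenth) reaches Bbb1.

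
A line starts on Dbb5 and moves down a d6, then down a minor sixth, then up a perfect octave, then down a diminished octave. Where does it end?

A#3

A diminished sixth down from Dbb5 is F4.
A minor sixth down from F4 is A3.
A perfect octave up from A3 is A4.
A4 down a diminished octave → A#3 (11 semitones).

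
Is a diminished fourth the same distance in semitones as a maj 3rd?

A diminished fourth = 4 semitones = a major third; enharmonically equal.

Yes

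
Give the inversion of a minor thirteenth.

First reduce the compound minor thirteenth to its simple form, a minor sixth.
Interval numbers invert to sum to nine: 6 + 3 = 9, so a sixth inverts to a third.
The quality also flips — minor becomes major — giving a major third.

major third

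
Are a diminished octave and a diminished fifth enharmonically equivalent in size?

No

A diminished octave is 11 semitones but a diminished fifth is 6 semitones — different sizes.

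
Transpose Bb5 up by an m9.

Cb7

The ninth's letter: B up two letter names plus an octave → C.
A minor ninth spans 13 semitones, so from Bb5 the target pitch is Cb7.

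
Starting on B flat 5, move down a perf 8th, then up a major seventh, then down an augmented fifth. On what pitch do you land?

D flat 5

A perfect octave down from Bb5 is Bb4.
Bb4 up a major seventh → A5 (11 semitones).
An augmented fifth down from A5 is Db5.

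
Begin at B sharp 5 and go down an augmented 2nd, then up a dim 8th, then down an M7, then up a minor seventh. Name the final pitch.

A double-flat 6

An augmented second down from B#5 is A5.
A5 up a diminished octave → Ab6 (11 semitones).
A major seventh down from Ab6 is Bbb5.
Up a minor seventh from Bbb5: Abb6 (10 semitones up).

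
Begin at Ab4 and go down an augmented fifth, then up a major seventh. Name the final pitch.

Ab4 down an augmented fifth → Dbb4 (8 semitones).
Up a major seventh from Dbb4: Cb5 (11 semitones up).

Cb5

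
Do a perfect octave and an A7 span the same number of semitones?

Both span 12 semitones: a perfect octave and an augmented seventh are the same chromatic distance.

Yes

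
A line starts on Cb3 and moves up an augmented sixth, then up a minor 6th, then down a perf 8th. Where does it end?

An augmented sixth up from Cb3 is A3.
A3 up a minor sixth → F4 (8 semitones).
F4 down a perfect octave → F3 (12 semitones).

F3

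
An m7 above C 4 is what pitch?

B-flat 4

Counting seven letter names up from C lands on B.
Moving 10 semitones up from C4 (the size of a minor seventh) reaches Bb4.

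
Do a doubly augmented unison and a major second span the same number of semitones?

Yes

Both span 2 semitones: a doubly augmented unison and a major second are the same chromatic distance.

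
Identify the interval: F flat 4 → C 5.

F to C spans five letter names (F-G-A-B-C): a fifth.
A perfect fifth would be 7 semitones; Fb4 to C5 is 8, one semitone wider, so the interval is augmented.

augmented 5th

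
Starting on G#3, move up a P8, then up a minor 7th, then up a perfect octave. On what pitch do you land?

F#6

Up a perfect octave from G#3: G#4 (12 semitones up).
A minor seventh up from G#4 is F#5.
Up a perfect octave from F#5: F#6 (12 semitones up).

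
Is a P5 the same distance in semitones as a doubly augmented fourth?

A perfect fifth spans 7 semitones, and a doubly augmented fourth also spans 7 semitones — they're enharmonic.

Yes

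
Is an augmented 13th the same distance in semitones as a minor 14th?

Yes

Both span 22 semitones: an augmented thirteenth and a minor fourteenth are the same chromatic distance.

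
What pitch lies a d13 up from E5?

Cb7

Counting six letter names plus an octave up from E lands on C.
A diminished thirteenth spans 19 semitones, so from E5 the target pitch is Cb7.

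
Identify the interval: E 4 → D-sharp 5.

major 7th

E to D spans seven letter names (E-F-G-A-B-C-D): a seventh.
E4 to D#5 is 11 semitones, matching the major seventh exactly, so the quality is major.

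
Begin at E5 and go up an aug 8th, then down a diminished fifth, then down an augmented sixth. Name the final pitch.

Up an augmented octave from E5: E#6 (13 semitones up).
Down a diminished fifth from E#6: A##5 (6 semitones down).
Down an augmented sixth from A##5: C#5 (10 semitones down).

C#5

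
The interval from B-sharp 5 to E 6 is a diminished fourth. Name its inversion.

augmented 5th

Interval numbers invert to sum to nine: 4 + 5 = 9, so a fourth inverts to a fifth.
The quality also flips — diminished becomes augmented — giving an augmented fifth.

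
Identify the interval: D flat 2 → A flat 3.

perfect twelfth

D to A spans five letter names (D-E-F-G-A), plus an octave, so the interval is some kind of twelfth.
Counting semitones, Db2→Ab3 is 19, which is the perfect twelfth.
(Equivalently, a compound perfect fifth: a perfect fifth plus an octave.)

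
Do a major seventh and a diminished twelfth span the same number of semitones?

A major seventh spans 11 semitones; a diminished twelfth spans 18 semitones. They differ by 7.

No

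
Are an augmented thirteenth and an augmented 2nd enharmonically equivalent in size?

An augmented thirteenth spans 22 semitones; an augmented second spans 3 semitones. They differ by 19.

No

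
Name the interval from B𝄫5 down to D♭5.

Descending from Bbb5 to Db5 is the same interval as ascending Db5 to Bbb5.
D to B spans six letter names (D-E-F-G-A-B): a sixth.
A major sixth would be 9 semitones, but Db5 to Bbb5 is 8 — one semitone narrower, making it a minor sixth.

minor sixth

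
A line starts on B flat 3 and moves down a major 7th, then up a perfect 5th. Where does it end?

Down a major seventh from Bb3: Cb3 (11 semitones down).
Cb3 up a perfect fifth → Gb3 (7 semitones).

G flat 3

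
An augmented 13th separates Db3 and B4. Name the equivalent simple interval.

augmented 6th

Take out an octave (7 from the number): 13 − 7 = 6.
Quality carries through unchanged, so the simple form is an augmented sixth.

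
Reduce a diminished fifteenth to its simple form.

Subtracting seven from the interval number removes an octave: 15 − 7 = 8.
So a diminished fifteenth is an octave plus a diminished octave. The quality is unchanged.

d8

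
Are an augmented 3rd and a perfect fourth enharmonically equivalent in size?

Yes

An augmented third spans 5 semitones, and a perfect fourth also spans 5 semitones — they're enharmonic.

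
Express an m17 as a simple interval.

Take out 2 octaves (14 from the number): 17 − 14 = 3.
That makes a minor seventeenth a compound minor third — 2 octaves plus a minor third.

minor 3rd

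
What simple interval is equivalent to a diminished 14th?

Take out an octave (7 from the number): 14 − 7 = 7.
That makes a diminished fourteenth a compound diminished seventh — an octave plus a diminished seventh.

d7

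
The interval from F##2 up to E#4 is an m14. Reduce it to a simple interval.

Each octave removed subtracts seven from the number: 14 − 7 = 7.
That makes a minor fourteenth a compound minor seventh — an octave plus a minor seventh.

m7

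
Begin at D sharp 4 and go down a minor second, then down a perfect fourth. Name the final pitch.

A minor second down from D#4 is C##4.
A perfect fourth down from C##4 is G##3.

G double-sharp 3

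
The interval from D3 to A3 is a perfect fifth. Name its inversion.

The rule of nine gives the new number: 9 − 5 = 4, so a fifth becomes a fourth.
The quality also flips — perfect stays perfect — giving a perfect fourth.

perfect fourth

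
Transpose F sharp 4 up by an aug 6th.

D double-sharp 5

Six letter names up from F: D.
An augmented sixth is 10 semitones; 10 semitones up from F#4 gives D##5.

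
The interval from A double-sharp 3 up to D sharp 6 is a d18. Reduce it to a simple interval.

diminished fourth

Each octave removed subtracts seven from the number: 18 − 14 = 4.
So a diminished eighteenth is 2 octaves plus a diminished fourth. The quality is unchanged.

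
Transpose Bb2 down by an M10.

The tenth's letter: B down three letter names plus an octave → G.
Moving 16 semitones down from Bb2 (the size of a major tenth) reaches Gb1.

Gb1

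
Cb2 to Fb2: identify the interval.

C to F spans four letter names (C-D-E-F) — that makes it a fourth of some quality.
Cb2 to Fb2 is 5 semitones, matching the perfect fourth exactly, so the quality is perfect.

perfect fourth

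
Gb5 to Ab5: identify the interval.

G to A spans two letter names (G-A), so the interval is some kind of second.
Gb5 to Ab5 is 2 semitones, matching the major second exactly, so the quality is major.

major 2nd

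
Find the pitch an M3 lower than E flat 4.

Three letter names down from E: C.
A major third is 4 semitones; 4 semitones down from Eb4 gives Cb4.

C flat 4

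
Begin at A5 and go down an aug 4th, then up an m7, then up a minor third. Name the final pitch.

Fb6

An augmented fourth down from A5 is Eb5.
Eb5 up a minor seventh → Db6 (10 semitones).
Db6 up a minor third → Fb6 (3 semitones).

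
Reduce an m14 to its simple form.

Subtracting seven from the interval number removes an octave: 14 − 7 = 7.
That makes a minor fourteenth a compound minor seventh — an octave plus a minor seventh.

m7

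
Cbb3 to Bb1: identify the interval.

diminished ninth

Descending from Cbb3 to Bb1 is the same interval as ascending Bb1 to Cbb3.
B to C spans two letter names (B-C), plus an octave: a ninth.
The major ninth is 14 semitones; here we have 12, two semitones narrower: diminished.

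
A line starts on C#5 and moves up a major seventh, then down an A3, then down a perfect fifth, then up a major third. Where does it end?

E5

Up a major seventh from C#5: B#5 (11 semitones up).
B#5 down an augmented third → G5 (5 semitones).
Down a perfect fifth from G5: C5 (7 semitones down).
A major third up from C5 is E5.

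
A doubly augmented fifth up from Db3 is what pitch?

The fifth takes the letter from D up to A.
Moving 9 semitones up from Db3 (the size of a doubly augmented fifth) reaches A#3.

A#3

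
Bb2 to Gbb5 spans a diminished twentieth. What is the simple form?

Take out 2 octaves (14 from the number): 20 − 14 = 6.
So a diminished twentieth is 2 octaves plus a diminished sixth. The quality is unchanged.

diminished 6th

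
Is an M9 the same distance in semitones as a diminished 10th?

A major ninth = 14 semitones = a diminished tenth; enharmonically equal.

Yes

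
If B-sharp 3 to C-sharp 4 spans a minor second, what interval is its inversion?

major 7th

The rule of nine gives the new number: 9 − 2 = 7, so a second becomes a seventh.
And minor becomes major under inversion, so we get a major seventh.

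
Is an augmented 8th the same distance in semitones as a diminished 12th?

13 semitones (augmented octave) vs 18 semitones (diminished twelfth): not equal.

No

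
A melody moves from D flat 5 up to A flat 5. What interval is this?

D to A spans five letter names (D-E-F-G-A): a fifth.
The perfect fifth spans 7 semitones, and Db5 to Ab5 is exactly 7 semitones — so this is a perfect fifth.

perfect 5th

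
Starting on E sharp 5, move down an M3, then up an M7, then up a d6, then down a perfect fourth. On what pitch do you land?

D 6

A major third down from E#5 is C#5.
Up a major seventh from C#5: B#5 (11 semitones up).
Up a diminished sixth from B#5: G6 (7 semitones up).
Down a perfect fourth from G6: D6 (5 semitones down).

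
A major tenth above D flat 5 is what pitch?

The tenth's letter: D up three letter names plus an octave → F.
Moving 16 semitones up from Db5 (the size of a major tenth) reaches F6.

F 6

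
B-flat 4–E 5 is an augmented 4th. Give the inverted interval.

diminished fifth

The rule of nine gives the new number: 9 − 4 = 5, so a fourth becomes a fifth.
The quality also flips — augmented becomes diminished — giving a diminished fifth.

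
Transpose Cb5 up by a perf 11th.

Fb6

Counting four letter names plus an octave up from C lands on F.
A perfect eleventh spans 17 semitones, so from Cb5 the target pitch is Fb6.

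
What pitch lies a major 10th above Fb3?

Ab4

Three letters up from F (plus an octave) reaches A.
Moving 16 semitones up from Fb3 (the size of a major tenth) reaches Ab4.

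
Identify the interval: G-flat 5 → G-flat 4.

Descending from Gb5 to Gb4 is the same interval as ascending Gb4 to Gb5.
G to G is the same letter name, plus an octave — that makes it an octave of some quality.
Counting semitones, Gb4→Gb5 is 12, which is the perfect octave.

perfect octave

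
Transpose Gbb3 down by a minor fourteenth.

Abb1

Seven letters down from G (plus an octave) reaches A.
A minor fourteenth is 22 semitones; 22 semitones down from Gbb3 gives Abb1.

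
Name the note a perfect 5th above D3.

Counting five letter names up from D lands on A.
Moving 7 semitones up from D3 (the size of a perfect fifth) reaches A3.

A3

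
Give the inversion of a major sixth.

Interval numbers invert to sum to nine: 6 + 3 = 9, so a sixth inverts to a third.
And major becomes minor under inversion, so we get a minor third.

minor third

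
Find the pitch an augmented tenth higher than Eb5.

Three letters up from E (plus an octave) reaches G.
Moving 17 semitones up from Eb5 (the size of an augmented tenth) reaches G#6.

G#6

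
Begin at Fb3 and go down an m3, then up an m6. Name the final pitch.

Fb3 down a minor third → Db3 (3 semitones).
Up a minor sixth from Db3: Bbb3 (8 semitones up).

Bbb3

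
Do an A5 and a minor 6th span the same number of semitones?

Yes

Both span 8 semitones: an augmented fifth and a minor sixth are the same chromatic distance.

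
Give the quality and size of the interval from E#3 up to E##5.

augmented fifteenth

E to E is the same letter name, plus 2 octaves — that makes it a fifteenth of some quality.
The perfect fifteenth is 24 semitones; here we have 25, one semitone wider: augmented.
(Equivalently, a compound augmented octave: an augmented octave plus an octave.)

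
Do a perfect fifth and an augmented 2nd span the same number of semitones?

A perfect fifth is 7 semitones but an augmented second is 3 semitones — different sizes.

No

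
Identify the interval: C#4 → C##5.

C to C is the same letter name, plus an octave — that makes it an octave of some quality.
A perfect octave would be 12 semitones; C#4 to C##5 is 13, one semitone wider, so the interval is augmented.

A8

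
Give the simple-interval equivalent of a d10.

Take out an octave (7 from the number): 10 − 7 = 3.
That makes a diminished tenth a compound diminished third — an octave plus a diminished third.

diminished third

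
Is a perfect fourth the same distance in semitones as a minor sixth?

5 semitones (perfect fourth) vs 8 semitones (minor sixth): not equal.

No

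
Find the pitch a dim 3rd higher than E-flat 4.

G-double-flat 4

Counting three letter names up from E lands on G.
A diminished third spans 2 semitones, so from Eb4 the target pitch is Gbb4.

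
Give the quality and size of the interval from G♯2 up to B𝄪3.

augmented 10th

G to B spans three letter names (G-A-B), plus an octave, so the interval is some kind of tenth.
G#2 to B##3 spans 17 semitones — one semitone wider than the major tenth (16) — giving an augmented tenth.
(Equivalently, a compound augmented third: an augmented third plus an octave.)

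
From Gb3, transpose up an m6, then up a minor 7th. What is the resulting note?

Dbb5

Up a minor sixth from Gb3: Ebb4 (8 semitones up).
Up a minor seventh from Ebb4: Dbb5 (10 semitones up).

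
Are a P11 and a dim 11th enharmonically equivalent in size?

No

17 semitones (perfect eleventh) vs 16 semitones (diminished eleventh): not equal.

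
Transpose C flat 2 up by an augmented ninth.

Counting two letter names plus an octave up from C lands on D.
Moving 15 semitones up from Cb2 (the size of an augmented ninth) reaches D3.

D 3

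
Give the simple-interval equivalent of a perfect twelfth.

Subtracting seven from the interval number removes an octave: 12 − 7 = 5.
That makes a perfect twelfth a compound perfect fifth — an octave plus a perfect fifth.

P5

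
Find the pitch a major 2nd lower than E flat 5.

D flat 5

Counting two letter names down from E lands on D.
A major second spans 2 semitones, so from Eb5 the target pitch is Db5.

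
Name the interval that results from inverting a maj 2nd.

Interval numbers invert to sum to nine: 2 + 7 = 9, so a second inverts to a seventh.
The quality also flips — major becomes minor — giving a minor seventh.

minor 7th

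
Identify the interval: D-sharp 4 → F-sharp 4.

minor 3rd

D to F spans three letter names (D-E-F) — that makes it a third of some quality.
A major third would be 4 semitones, but D#4 to F#4 is 3 — one semitone narrower, making it a minor third.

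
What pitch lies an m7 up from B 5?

A 6

Seven letter names up from B: A.
A minor seventh is 10 semitones; 10 semitones up from B5 gives A6.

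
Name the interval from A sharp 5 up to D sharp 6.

perfect 4th

A to D spans four letter names (A-B-C-D) — that makes it a fourth of some quality.
A#5 to D#6 is 5 semitones, matching the perfect fourth exactly, so the quality is perfect.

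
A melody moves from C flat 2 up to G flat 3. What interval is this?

perfect twelfth

C to G spans five letter names (C-D-E-F-G), plus an octave: a twelfth.
The perfect twelfth spans 19 semitones, and Cb2 to Gb3 is exactly 19 semitones — so this is a perfect twelfth.
(Equivalently, a compound perfect fifth: a perfect fifth plus an octave.)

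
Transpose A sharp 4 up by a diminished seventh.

The seventh takes the letter from A up to G.
A diminished seventh is 9 semitones; 9 semitones up from A#4 gives G5.

G 5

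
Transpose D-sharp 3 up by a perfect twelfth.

Five letters up from D (plus an octave) reaches A.
A perfect twelfth spans 19 semitones, so from D#3 the target pitch is A#4.

A-sharp 4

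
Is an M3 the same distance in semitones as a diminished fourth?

Both span 4 semitones: a major third and a diminished fourth are the same chromatic distance.

Yes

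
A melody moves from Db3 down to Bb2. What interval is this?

Descending from Db3 to Bb2 is the same interval as ascending Bb2 to Db3.
B to D spans three letter names (B-C-D), so the interval is some kind of third.
A major third would be 4 semitones, but Bb2 to Db3 is 3 — one semitone narrower, making it a minor third.

minor third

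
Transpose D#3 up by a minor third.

F#3

Counting three letter names up from D lands on F.
A minor third spans 3 semitones, so from D#3 the target pitch is F#3.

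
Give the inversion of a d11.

A5

First reduce the compound diminished eleventh to its simple form, a diminished fourth.
Interval numbers invert to sum to nine: 4 + 5 = 9, so a fourth inverts to a fifth.
And diminished becomes augmented under inversion, so we get an augmented fifth.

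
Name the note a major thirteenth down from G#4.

B2

The thirteenth's letter: G down six letter names plus an octave → B.
A major thirteenth spans 21 semitones, so from G#4 the target pitch is B2.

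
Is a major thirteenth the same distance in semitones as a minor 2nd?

No

21 semitones (major thirteenth) vs 1 semitone (minor second): not equal.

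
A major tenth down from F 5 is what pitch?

D flat 4

Counting three letter names plus an octave down from F lands on D.
A major tenth is 16 semitones; 16 semitones down from F5 gives Db4.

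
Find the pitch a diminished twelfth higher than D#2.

The twelfth's letter: D up five letter names plus an octave → A.
A diminished twelfth is 18 semitones; 18 semitones up from D#2 gives A3.

A3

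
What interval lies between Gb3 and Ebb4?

minor 6th

G to E spans six letter names (G-A-B-C-D-E), so the interval is some kind of sixth.
A major sixth would be 9 semitones, but Gb3 to Ebb4 is 8 — one semitone narrower, making it a minor sixth.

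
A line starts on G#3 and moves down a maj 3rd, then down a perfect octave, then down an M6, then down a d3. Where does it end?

E#1

Down a major third from G#3: E3 (4 semitones down).
E3 down a perfect octave → E2 (12 semitones).
E2 down a major sixth → G1 (9 semitones).
A diminished third down from G1 is E#1.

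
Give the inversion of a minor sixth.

Interval numbers invert to sum to nine: 6 + 3 = 9, so a sixth inverts to a third.
Quality inverts too: minor becomes major. That makes the inversion a major third.

major 3rd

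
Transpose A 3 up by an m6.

Counting six letter names up from A lands on F.
A minor sixth is 8 semitones; 8 semitones up from A3 gives F4.

F 4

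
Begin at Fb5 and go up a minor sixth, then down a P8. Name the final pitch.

Dbb5

Fb5 up a minor sixth → Dbb6 (8 semitones).
Down a perfect octave from Dbb6: Dbb5 (12 semitones down).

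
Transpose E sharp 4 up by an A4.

A double-sharp 4

Counting four letter names up from E lands on A.
An augmented fourth is 6 semitones; 6 semitones up from E#4 gives A##4.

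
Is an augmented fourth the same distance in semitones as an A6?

No

6 semitones (augmented fourth) vs 10 semitones (augmented sixth): not equal.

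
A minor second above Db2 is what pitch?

The second takes the letter from D up to E.
A minor second spans 1 semitone, so from Db2 the target pitch is Ebb2.

Ebb2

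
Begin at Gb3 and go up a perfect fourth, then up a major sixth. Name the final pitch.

Gb3 up a perfect fourth → Cb4 (5 semitones).
A major sixth up from Cb4 is Ab4.

Ab4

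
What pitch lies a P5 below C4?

The fifth takes the letter from C down to F.
Moving 7 semitones down from C4 (the size of a perfect fifth) reaches F3.

F3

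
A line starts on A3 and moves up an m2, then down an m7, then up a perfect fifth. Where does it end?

G3

A minor second up from A3 is Bb3.
Down a minor seventh from Bb3: C3 (10 semitones down).
C3 up a perfect fifth → G3 (7 semitones).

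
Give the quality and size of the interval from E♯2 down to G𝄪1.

minor sixth

Descending from E#2 to G##1 is the same interval as ascending G##1 to E#2.
G to E spans six letter names (G-A-B-C-D-E), so the interval is some kind of sixth.
At 8 semitones, G##1→E#2 falls one short of a major sixth: minor.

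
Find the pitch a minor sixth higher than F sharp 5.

D 6

The sixth takes the letter from F up to D.
A minor sixth spans 8 semitones, so from F#5 the target pitch is D6.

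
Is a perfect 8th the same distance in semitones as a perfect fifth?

A perfect octave is 12 semitones but a perfect fifth is 7 semitones — different sizes.

No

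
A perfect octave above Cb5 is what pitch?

Cb6

The letter stays C (same as the start), shifted an octave up.
A perfect octave spans 12 semitones, so from Cb5 the target pitch is Cb6.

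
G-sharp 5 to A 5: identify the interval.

minor 2nd

G to A spans two letter names (G-A): a second.
G#5 to A5 is 1 semitone, a half step short of the major second (2), so this is minor.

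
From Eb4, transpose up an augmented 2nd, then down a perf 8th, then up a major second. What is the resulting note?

G#3

An augmented second up from Eb4 is F#4.
A perfect octave down from F#4 is F#3.
Up a major second from F#3: G#3 (2 semitones up).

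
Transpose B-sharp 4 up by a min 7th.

Counting seven letter names up from B lands on A.
Moving 10 semitones up from B#4 (the size of a minor seventh) reaches A#5.

A-sharp 5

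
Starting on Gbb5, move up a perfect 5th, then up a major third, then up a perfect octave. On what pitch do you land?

Up a perfect fifth from Gbb5: Dbb6 (7 semitones up).
Dbb6 up a major third → Fb6 (4 semitones).
Up a perfect octave from Fb6: Fb7 (12 semitones up).

Fb7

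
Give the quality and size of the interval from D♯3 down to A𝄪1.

Descending from D#3 to A##1 is the same interval as ascending A##1 to D#3.
A to D spans four letter names (A-B-C-D), plus an octave: an eleventh.
A##1 to D#3 spans 16 semitones — one semitone narrower than the perfect eleventh (17) — giving a diminished eleventh.
(Equivalently, a compound diminished fourth: a diminished fourth plus an octave.)

diminished 11th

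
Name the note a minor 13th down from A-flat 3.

Six letters down from A (plus an octave) reaches C.
A minor thirteenth spans 20 semitones, so from Ab3 the target pitch is C2.

C 2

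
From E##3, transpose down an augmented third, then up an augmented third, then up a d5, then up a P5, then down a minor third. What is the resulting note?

D##4

E##3 down an augmented third → C#3 (5 semitones).
Up an augmented third from C#3: E##3 (5 semitones up).
A diminished fifth up from E##3 is B#3.
Up a perfect fifth from B#3: F##4 (7 semitones up).
A minor third down from F##4 is D##4.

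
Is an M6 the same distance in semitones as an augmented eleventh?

No

A major sixth spans 9 semitones; an augmented eleventh spans 18 semitones. They differ by 9.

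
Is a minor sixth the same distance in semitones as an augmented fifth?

A minor sixth = 8 semitones = an augmented fifth; enharmonically equal.

Yes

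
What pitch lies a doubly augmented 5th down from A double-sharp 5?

Five letter names down from A: D.
A doubly augmented fifth spans 9 semitones, so from A##5 the target pitch is D5.

D 5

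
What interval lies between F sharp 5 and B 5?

perfect 4th

F to B spans four letter names (F-G-A-B), so the interval is some kind of fourth.
Counting semitones, F#5→B5 is 5, which is the perfect fourth.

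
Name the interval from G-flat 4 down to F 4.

Descending from Gb4 to F4 is the same interval as ascending F4 to Gb4.
F to G spans two letter names (F-G), so the interval is some kind of second.
F4 to Gb4 is 1 semitone, a half step short of the major second (2), so this is minor.

minor second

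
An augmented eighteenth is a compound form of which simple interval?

augmented fourth

Subtracting seven from the interval number removes an octave: 18 − 14 = 4.
That makes an augmented eighteenth a compound augmented fourth — 2 octaves plus an augmented fourth.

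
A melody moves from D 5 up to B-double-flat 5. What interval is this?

D to B spans six letter names (D-E-F-G-A-B), so the interval is some kind of sixth.
D5 to Bbb5 spans 7 semitones — two semitones narrower than the major sixth (9) — giving a diminished sixth.

diminished sixth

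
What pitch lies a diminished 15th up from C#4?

The letter stays C (same as the start), shifted two octaves up.
Moving 23 semitones up from C#4 (the size of a diminished fifteenth) reaches C6.

C6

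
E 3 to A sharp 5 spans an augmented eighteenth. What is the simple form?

augmented 4th

Each octave removed subtracts seven from the number: 18 − 14 = 4.
That makes an augmented eighteenth a compound augmented fourth — 2 octaves plus an augmented fourth.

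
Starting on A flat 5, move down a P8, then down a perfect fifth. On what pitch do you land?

D flat 4

Ab5 down a perfect octave → Ab4 (12 semitones).
Ab4 down a perfect fifth → Db4 (7 semitones).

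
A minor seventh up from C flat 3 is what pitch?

B double-flat 3

The seventh takes the letter from C up to B.
A minor seventh spans 10 semitones, so from Cb3 the target pitch is Bbb3.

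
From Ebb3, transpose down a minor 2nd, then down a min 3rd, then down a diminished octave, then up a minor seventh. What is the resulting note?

A2

Down a minor second from Ebb3: Db3 (1 semitone down).
Db3 down a minor third → Bb2 (3 semitones).
Down a diminished octave from Bb2: B1 (11 semitones down).
A minor seventh up from B1 is A2.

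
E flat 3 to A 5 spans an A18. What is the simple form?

Subtracting seven from the interval number removes an octave: 18 − 14 = 4.
Quality carries through unchanged, so the simple form is an augmented fourth.

A4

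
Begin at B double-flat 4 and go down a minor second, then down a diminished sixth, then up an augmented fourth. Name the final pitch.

Down a minor second from Bbb4: Ab4 (1 semitone down).
A diminished sixth down from Ab4 is C#4.
An augmented fourth up from C#4 is F##4.

F double-sharp 4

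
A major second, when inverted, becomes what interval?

Interval numbers invert to sum to nine: 2 + 7 = 9, so a second inverts to a seventh.
And major becomes minor under inversion, so we get a minor seventh.

minor 7th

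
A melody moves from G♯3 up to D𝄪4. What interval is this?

G to D spans five letter names (G-A-B-C-D) — that makes it a fifth of some quality.
The perfect fifth is 7 semitones; here we have 8, one semitone wider: augmented.

augmented fifth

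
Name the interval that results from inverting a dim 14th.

A2

First reduce the compound diminished fourteenth to its simple form, a diminished seventh.
Inverted interval numbers add to nine, so a seventh pairs with a second (7 + 2 = 9).
Quality inverts too: diminished becomes augmented. That makes the inversion an augmented second.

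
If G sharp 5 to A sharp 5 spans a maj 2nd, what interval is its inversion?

m7

Inverted interval numbers add to nine, so a second pairs with a seventh (2 + 7 = 9).
And major becomes minor under inversion, so we get a minor seventh.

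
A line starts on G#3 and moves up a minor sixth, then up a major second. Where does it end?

G#3 up a minor sixth → E4 (8 semitones).
E4 up a major second → F#4 (2 semitones).

F#4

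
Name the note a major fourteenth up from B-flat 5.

Counting seven letter names plus an octave up from B lands on A.
A major fourteenth is 23 semitones; 23 semitones up from Bb5 gives A7.

A 7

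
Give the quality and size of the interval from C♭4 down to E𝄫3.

Descending from Cb4 to Ebb3 is the same interval as ascending Ebb3 to Cb4.
E to C spans six letter names (E-F-G-A-B-C), so the interval is some kind of sixth.
The major sixth spans 9 semitones, and Ebb3 to Cb4 is exactly 9 semitones — so this is a major sixth.

major sixth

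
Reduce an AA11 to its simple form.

Take out an octave (7 from the number): 11 − 7 = 4.
That makes a doubly augmented eleventh a compound doubly augmented fourth — an octave plus a doubly augmented fourth.

doubly augmented 4th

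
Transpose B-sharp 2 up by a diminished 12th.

F-sharp 4

Five letters up from B (plus an octave) reaches F.
A diminished twelfth spans 18 semitones, so from B#2 the target pitch is F#4.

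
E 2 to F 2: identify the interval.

minor second

E to F spans two letter names (E-F): a second.
At 1 semitone, E2→F2 falls one short of a major second: minor.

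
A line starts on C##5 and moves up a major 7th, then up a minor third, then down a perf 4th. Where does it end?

A##5

A major seventh up from C##5 is B##5.
B##5 up a minor third → D##6 (3 semitones).
Down a perfect fourth from D##6: A##5 (5 semitones down).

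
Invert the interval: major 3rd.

The rule of nine gives the new number: 9 − 3 = 6, so a third becomes a sixth.
And major becomes minor under inversion, so we get a minor sixth.

minor sixth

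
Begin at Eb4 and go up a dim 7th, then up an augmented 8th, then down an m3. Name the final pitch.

A diminished seventh up from Eb4 is Dbb5.
An augmented octave up from Dbb5 is Db6.
Down a minor third from Db6: Bb5 (3 semitones down).

Bb5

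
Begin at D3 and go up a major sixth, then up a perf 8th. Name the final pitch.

A major sixth up from D3 is B3.
Up a perfect octave from B3: B4 (12 semitones up).

B4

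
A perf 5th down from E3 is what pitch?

Counting five letter names down from E lands on A.
Moving 7 semitones down from E3 (the size of a perfect fifth) reaches A2.

A2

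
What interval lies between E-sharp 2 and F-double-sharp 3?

E to F spans two letter names (E-F), plus an octave: a ninth.
E#2 to F##3 is 14 semitones, matching the major ninth exactly, so the quality is major.
(Equivalently, a compound major second: a major second plus an octave.)

major 9th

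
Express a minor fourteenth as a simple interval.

Take out an octave (7 from the number): 14 − 7 = 7.
That makes a minor fourteenth a compound minor seventh — an octave plus a minor seventh.

minor seventh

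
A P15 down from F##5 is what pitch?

F##3

The letter stays F (same as the start), shifted two octaves down.
A perfect fifteenth is 24 semitones; 24 semitones down from F##5 gives F##3.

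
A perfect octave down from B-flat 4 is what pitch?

B-flat 3

For an octave the letter name doesn't change: still B, an octave down.
A perfect octave spans 12 semitones, so from Bb4 the target pitch is Bb3.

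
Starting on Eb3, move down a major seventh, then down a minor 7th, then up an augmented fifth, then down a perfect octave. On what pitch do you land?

D1

Down a major seventh from Eb3: Fb2 (11 semitones down).
Fb2 down a minor seventh → Gb1 (10 semitones).
An augmented fifth up from Gb1 is D2.
A perfect octave down from D2 is D1.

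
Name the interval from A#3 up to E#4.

A to E spans five letter names (A-B-C-D-E) — that makes it a fifth of some quality.
A#3 to E#4 is 7 semitones, matching the perfect fifth exactly, so the quality is perfect.

perfect fifth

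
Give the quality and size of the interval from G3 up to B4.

major 10th

G to B spans three letter names (G-A-B), plus an octave, so the interval is some kind of tenth.
G3 to B4 is 16 semitones, matching the major tenth exactly, so the quality is major.
(Equivalently, a compound major third: a major third plus an octave.)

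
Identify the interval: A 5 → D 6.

A to D spans four letter names (A-B-C-D): a fourth.
Counting semitones, A5→D6 is 5, which is the perfect fourth.

perfect 4th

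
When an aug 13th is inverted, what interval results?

diminished third

First reduce the compound augmented thirteenth to its simple form, an augmented sixth.
Inverted interval numbers add to nine, so a sixth pairs with a third (6 + 3 = 9).
The quality also flips — augmented becomes diminished — giving a diminished third.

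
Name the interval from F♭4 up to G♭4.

major second

F to G spans two letter names (F-G) — that makes it a second of some quality.
The major second spans 2 semitones, and Fb4 to Gb4 is exactly 2 semitones — so this is a major second.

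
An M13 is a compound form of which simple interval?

Subtracting seven from the interval number removes an octave: 13 − 7 = 6.
So a major thirteenth is an octave plus a major sixth. The quality is unchanged.

major 6th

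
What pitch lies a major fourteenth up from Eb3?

D5

Seven letters up from E (plus an octave) reaches D.
Moving 23 semitones up from Eb3 (the size of a major fourteenth) reaches D5.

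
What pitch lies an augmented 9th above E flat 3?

F sharp 4

Two letters up from E (plus an octave) reaches F.
An augmented ninth spans 15 semitones, so from Eb3 the target pitch is F#4.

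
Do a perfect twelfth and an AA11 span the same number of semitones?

Yes

A perfect twelfth = 19 semitones = a doubly augmented eleventh; enharmonically equal.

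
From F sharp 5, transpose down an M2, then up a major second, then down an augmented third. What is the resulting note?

Down a major second from F#5: E5 (2 semitones down).
E5 up a major second → F#5 (2 semitones).
Down an augmented third from F#5: Db5 (5 semitones down).

D flat 5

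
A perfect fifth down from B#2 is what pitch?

Five letter names down from B: E.
A perfect fifth spans 7 semitones, so from B#2 the target pitch is E#2.

E#2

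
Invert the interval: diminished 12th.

augmented 4th

First reduce the compound diminished twelfth to its simple form, a diminished fifth.
Interval numbers invert to sum to nine: 5 + 4 = 9, so a fifth inverts to a fourth.
And diminished becomes augmented under inversion, so we get an augmented fourth.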